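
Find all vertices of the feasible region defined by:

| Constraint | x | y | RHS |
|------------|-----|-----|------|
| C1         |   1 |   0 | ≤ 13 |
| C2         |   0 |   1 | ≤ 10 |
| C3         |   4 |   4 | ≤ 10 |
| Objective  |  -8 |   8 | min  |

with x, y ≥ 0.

(0, 0), (2.5, 0), (0, 2.5)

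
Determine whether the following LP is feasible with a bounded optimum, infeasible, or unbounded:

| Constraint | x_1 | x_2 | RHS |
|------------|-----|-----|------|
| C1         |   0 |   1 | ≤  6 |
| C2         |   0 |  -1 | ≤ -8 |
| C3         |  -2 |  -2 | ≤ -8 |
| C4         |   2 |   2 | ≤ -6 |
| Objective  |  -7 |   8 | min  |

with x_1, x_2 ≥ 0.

Infeasible (no feasible solution exists)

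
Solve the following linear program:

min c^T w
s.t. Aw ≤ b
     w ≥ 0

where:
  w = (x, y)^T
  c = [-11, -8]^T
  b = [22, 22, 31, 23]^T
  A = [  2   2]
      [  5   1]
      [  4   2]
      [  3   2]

Evaluate the objective at each vertex of the feasible region:
  z(0, 0) = 0
  z(4.4, 0) = -48.4
  z(3, 7) = -89
  z(1, 10) = -91  ←
  z(0, 11) = -88
The minimum is at x = 1, y = 10.

x = 1, y = 10, z = -91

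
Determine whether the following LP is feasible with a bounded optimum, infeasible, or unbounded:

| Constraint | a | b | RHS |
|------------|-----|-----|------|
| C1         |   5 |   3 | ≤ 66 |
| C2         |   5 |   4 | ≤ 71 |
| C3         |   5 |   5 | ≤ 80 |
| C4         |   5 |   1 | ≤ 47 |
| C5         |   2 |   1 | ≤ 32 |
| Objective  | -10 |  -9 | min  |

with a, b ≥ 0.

Feasible with a bounded optimal solution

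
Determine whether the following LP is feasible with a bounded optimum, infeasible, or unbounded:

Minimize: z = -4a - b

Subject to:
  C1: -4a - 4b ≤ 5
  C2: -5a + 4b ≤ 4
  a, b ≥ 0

Unbounded (objective can decrease without bound)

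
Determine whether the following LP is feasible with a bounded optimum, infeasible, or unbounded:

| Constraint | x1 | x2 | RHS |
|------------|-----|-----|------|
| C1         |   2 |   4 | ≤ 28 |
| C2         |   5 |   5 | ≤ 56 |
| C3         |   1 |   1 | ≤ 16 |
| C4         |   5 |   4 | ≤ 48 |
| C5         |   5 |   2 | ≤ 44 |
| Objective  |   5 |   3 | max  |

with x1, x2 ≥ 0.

Feasible with a bounded optimal solution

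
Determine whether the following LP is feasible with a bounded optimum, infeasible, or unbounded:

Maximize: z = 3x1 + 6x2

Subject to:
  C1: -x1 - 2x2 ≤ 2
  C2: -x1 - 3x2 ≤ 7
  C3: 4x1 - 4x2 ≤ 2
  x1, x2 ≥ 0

Unbounded (objective can increase without bound)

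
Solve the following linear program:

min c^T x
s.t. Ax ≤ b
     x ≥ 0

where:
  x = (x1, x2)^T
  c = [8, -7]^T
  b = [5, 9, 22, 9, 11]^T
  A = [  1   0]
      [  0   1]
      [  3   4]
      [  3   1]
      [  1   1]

Evaluate the objective at each vertex of the feasible region:
  z(0, 0) = 0
  z(3, 0) = 24
  z(1.556, 4.333) = -17.89
  z(0, 5.5) = -38.5  ←
The minimum is at x1 = 0, x2 = 5.5.

x1 = 0, x2 = 5.5, z = -38.5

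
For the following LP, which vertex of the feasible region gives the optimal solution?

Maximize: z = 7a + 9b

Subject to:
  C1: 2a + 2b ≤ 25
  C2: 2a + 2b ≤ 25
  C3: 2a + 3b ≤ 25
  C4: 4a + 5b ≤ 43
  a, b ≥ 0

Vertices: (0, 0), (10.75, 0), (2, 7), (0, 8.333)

Evaluate the objective at each vertex of the feasible region:
  z(0, 0) = 0
  z(10.75, 0) = 75.25
  z(2, 7) = 77  ←
  z(0, 8.333) = 75
The maximum is at a = 2, b = 7.

(2, 7)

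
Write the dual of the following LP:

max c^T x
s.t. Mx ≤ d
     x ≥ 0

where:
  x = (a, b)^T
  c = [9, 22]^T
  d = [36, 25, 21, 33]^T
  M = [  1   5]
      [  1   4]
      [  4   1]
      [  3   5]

Primal max cᵀx s.t. Ax ≤ b, x ≥ 0  →  Dual min bᵀy s.t. Aᵀy ≥ c, y ≥ 0.

Minimize: z = 36y1 + 25y2 + 21y3 + 33y4

Subject to:
  y1 + y2 + 4y3 + 3y4 ≥ 9
  5y1 + 4y2 + y3 + 5y4 ≥ 22
  y1, y2, y3, y4 ≥ 0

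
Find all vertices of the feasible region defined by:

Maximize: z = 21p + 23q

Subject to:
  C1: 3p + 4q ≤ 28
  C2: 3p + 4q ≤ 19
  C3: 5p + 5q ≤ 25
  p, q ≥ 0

(0, 0), (5, 0), (1, 4), (0, 4.75)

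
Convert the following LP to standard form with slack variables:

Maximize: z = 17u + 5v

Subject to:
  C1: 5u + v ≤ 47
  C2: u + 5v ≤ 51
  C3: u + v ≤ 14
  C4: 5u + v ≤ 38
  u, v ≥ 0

max z = 17u + 5v

s.t.
  5u + v + s1 = 47
  u + 5v + s2 = 51
  u + v + s3 = 14
  5u + v + s4 = 38
  u, v, s1, s2, s3, s4 ≥ 0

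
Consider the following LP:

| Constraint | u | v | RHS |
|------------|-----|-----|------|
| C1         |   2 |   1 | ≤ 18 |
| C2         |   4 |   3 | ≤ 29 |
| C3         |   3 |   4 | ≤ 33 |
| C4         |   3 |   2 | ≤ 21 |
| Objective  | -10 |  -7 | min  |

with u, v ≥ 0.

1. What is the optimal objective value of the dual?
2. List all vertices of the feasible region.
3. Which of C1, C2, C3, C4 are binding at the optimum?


1. -71
2. (0, 0), (7, 0), (5, 3), (2.429, 6.429), (0, 8.25)
3. C2, C4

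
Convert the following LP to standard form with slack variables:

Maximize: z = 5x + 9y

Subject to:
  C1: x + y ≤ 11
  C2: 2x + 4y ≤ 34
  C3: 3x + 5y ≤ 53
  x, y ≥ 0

max z = 5x + 9y

s.t.
  x + y + s1 = 11
  2x + 4y + s2 = 34
  3x + 5y + s3 = 53
  x, y, s1, s2, s3 ≥ 0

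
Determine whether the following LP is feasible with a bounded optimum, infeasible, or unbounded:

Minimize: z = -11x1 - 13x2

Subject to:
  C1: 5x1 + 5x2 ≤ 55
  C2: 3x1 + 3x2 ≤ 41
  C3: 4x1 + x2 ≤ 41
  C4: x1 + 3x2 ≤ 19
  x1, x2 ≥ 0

Feasible with a bounded optimal solution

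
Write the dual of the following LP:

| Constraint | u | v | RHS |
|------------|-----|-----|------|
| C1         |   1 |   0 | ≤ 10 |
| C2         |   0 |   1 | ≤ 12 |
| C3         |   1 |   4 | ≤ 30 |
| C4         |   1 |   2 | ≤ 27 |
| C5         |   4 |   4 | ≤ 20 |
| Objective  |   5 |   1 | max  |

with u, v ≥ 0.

Primal max cᵀx s.t. Ax ≤ b, x ≥ 0  →  Dual min bᵀy s.t. Aᵀy ≥ c, y ≥ 0.

Minimize: z = 10y1 + 12y2 + 30y3 + 27y4 + 20y5

Subject to:
  y1 + y3 + y4 + 4y5 ≥ 5
  y2 + 4y3 + 2y4 + 4y5 ≥ 1
  y1, y2, y3, y4, y5 ≥ 0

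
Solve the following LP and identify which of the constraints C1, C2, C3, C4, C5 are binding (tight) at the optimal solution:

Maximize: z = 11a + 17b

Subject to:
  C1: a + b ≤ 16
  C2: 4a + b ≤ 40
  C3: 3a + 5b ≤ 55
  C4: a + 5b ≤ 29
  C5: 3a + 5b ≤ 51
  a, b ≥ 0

At a = 9, b = 4, compute slack b - a·x for each constraint:
  C1: 16 − 13 = 3  (slack)
  C2: 40 − 40 = 0  (binding)
  C3: 55 − 47 = 8  (slack)
  C4: 29 − 29 = 0  (binding)
  C5: 51 − 47 = 4  (slack)

Optimal: a = 9, b = 4
Binding: C2, C4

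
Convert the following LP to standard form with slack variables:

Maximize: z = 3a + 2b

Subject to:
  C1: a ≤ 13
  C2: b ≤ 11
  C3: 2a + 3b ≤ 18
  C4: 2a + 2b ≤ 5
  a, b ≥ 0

max z = 3a + 2b

s.t.
  a + s1 = 13
  b + s2 = 11
  2a + 3b + s3 = 18
  2a + 2b + s4 = 5
  a, b, s1, s2, s3, s4 ≥ 0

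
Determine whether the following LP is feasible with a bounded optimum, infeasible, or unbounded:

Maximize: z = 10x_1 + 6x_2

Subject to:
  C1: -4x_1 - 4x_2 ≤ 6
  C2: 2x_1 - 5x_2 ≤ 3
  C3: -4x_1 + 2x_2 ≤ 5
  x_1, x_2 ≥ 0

Unbounded (objective can increase without bound)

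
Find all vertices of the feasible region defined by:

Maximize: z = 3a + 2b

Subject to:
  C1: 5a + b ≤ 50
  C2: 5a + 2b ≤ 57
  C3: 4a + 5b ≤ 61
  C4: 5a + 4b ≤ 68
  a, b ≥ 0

(0, 0), (10, 0), (9, 5), (0, 12.2)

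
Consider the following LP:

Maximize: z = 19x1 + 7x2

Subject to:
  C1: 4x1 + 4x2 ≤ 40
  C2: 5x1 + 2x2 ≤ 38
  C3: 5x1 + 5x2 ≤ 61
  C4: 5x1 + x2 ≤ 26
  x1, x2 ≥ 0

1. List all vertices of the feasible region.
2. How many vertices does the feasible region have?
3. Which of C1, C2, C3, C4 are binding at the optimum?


1. (0, 0), (5.2, 0), (4, 6), (0, 10)
2. 4
3. C1, C4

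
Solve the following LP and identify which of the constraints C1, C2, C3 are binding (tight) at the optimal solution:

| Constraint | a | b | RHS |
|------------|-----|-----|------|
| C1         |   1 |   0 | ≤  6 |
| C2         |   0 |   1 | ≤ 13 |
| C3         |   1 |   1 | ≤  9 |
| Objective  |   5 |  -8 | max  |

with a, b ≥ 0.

At a = 6, b = 0, compute slack b - a·x for each constraint:
  C1: 6 − 6 = 0  (binding)
  C2: 13 − 0 = 13  (slack)
  C3: 9 − 6 = 3  (slack)

Optimal: a = 6, b = 0
Binding: C1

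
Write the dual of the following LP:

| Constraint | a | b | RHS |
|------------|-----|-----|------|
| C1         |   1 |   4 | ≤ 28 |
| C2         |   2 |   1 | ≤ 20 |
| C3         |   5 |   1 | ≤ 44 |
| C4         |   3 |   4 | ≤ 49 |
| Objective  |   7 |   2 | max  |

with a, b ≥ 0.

Primal max cᵀx s.t. Ax ≤ b, x ≥ 0  →  Dual min bᵀy s.t. Aᵀy ≥ c, y ≥ 0.

Minimize: z = 28y1 + 20y2 + 44y3 + 49y4

Subject to:
  y1 + 2y2 + 5y3 + 3y4 ≥ 7
  4y1 + y2 + y3 + 4y4 ≥ 2
  y1, y2, y3, y4 ≥ 0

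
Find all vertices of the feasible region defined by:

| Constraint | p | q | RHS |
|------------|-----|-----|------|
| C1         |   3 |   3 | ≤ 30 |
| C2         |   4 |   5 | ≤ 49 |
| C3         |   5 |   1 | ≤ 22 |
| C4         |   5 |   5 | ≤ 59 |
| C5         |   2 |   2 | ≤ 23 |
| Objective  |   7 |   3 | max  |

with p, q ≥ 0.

(0, 0), (4.4, 0), (3, 7), (1, 9), (0, 9.8)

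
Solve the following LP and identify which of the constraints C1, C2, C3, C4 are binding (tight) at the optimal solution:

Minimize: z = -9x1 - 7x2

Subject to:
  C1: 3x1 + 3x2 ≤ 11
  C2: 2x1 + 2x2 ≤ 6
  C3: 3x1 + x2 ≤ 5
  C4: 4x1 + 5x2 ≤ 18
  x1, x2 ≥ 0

At x1 = 1, x2 = 2, compute slack b - a·x for each constraint:
  C1: 11 − 9 = 2  (slack)
  C2: 6 − 6 = 0  (binding)
  C3: 5 − 5 = 0  (binding)
  C4: 18 − 14 = 4  (slack)

Optimal: x1 = 1, x2 = 2
Binding: C2, C3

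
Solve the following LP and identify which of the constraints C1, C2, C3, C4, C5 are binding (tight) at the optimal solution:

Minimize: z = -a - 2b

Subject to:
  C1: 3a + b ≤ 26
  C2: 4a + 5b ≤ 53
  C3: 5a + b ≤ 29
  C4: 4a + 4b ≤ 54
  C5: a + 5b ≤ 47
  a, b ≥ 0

At a = 2, b = 9, compute slack b - a·x for each constraint:
  C1: 26 − 15 = 11  (slack)
  C2: 53 − 53 = 0  (binding)
  C3: 29 − 19 = 10  (slack)
  C4: 54 − 44 = 10  (slack)
  C5: 47 − 47 = 0  (binding)

Optimal: a = 2, b = 9
Binding: C2, C5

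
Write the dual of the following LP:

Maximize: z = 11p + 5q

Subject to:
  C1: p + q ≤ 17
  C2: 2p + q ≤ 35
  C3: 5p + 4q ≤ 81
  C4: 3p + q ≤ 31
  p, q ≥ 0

Primal max cᵀx s.t. Ax ≤ b, x ≥ 0  →  Dual min bᵀy s.t. Aᵀy ≥ c, y ≥ 0.

Minimize: z = 17y1 + 35y2 + 81y3 + 31y4

Subject to:
  y1 + 2y2 + 5y3 + 3y4 ≥ 11
  y1 + y2 + 4y3 + y4 ≥ 5
  y1, y2, y3, y4 ≥ 0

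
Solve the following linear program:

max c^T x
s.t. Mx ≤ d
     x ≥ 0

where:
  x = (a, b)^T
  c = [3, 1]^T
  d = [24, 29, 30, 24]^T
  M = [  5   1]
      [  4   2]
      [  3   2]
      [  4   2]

Evaluate the objective at each vertex of the feasible region:
  z(0, 0) = 0
  z(4.8, 0) = 14.4
  z(4, 4) = 16  ←
  z(0, 12) = 12
The maximum is at a = 4, b = 4.

a = 4, b = 4, z = 16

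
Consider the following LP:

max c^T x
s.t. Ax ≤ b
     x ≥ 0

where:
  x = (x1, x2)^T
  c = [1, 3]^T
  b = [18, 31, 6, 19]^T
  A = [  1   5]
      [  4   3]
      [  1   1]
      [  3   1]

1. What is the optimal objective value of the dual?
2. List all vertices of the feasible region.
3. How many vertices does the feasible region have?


1. 12
2. (0, 0), (6, 0), (3, 3), (0, 3.6)
3. 4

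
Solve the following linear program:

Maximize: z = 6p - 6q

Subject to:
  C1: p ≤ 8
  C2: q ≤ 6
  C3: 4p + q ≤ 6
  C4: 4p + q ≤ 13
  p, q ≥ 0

Evaluate the objective at each vertex of the feasible region:
  z(0, 0) = 0
  z(1.5, 0) = 9  ←
  z(0, 6) = -36
The maximum is at p = 1.5, q = 0.

p = 1.5, q = 0, z = 9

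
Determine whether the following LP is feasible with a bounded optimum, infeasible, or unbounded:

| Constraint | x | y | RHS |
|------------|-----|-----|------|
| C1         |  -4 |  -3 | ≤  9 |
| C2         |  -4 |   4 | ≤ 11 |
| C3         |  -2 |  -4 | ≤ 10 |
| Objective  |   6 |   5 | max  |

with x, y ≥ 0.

Unbounded (objective can increase without bound)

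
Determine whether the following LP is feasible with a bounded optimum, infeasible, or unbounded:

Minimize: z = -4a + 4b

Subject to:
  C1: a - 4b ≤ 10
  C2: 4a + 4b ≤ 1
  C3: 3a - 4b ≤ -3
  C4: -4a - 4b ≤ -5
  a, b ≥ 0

Infeasible (no feasible solution exists)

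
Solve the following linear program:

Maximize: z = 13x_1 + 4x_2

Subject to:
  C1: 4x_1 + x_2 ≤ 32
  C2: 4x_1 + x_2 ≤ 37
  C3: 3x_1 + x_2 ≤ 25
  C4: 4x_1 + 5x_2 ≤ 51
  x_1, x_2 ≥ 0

Evaluate the objective at each vertex of the feasible region:
  z(0, 0) = 0
  z(8, 0) = 104
  z(7, 4) = 107  ←
  z(6.727, 4.818) = 106.7
  z(0, 10.2) = 40.8
The maximum is at x_1 = 7, x_2 = 4.

x_1 = 7, x_2 = 4, z = 107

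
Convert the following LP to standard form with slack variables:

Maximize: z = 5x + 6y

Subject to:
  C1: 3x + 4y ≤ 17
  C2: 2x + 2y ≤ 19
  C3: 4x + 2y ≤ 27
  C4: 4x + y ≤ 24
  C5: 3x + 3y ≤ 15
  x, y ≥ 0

max z = 5x + 6y

s.t.
  3x + 4y + s1 = 17
  2x + 2y + s2 = 19
  4x + 2y + s3 = 27
  4x + y + s4 = 24
  3x + 3y + s5 = 15
  x, y, s1, s2, s3, s4, s5 ≥ 0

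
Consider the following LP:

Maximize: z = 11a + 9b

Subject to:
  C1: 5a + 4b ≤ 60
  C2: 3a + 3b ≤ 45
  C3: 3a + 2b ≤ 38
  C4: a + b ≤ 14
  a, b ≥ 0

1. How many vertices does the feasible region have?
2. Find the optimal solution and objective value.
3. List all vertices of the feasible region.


1. 4
2. a = 4, b = 10, z = 134
3. (0, 0), (12, 0), (4, 10), (0, 14)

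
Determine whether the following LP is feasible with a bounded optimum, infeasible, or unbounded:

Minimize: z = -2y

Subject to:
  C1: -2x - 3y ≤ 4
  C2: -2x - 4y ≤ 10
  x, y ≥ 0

Unbounded (objective can decrease without bound)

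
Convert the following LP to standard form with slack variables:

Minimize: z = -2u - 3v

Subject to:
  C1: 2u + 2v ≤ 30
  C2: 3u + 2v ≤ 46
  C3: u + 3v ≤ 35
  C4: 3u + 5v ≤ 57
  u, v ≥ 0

min z = -2u - 3v

s.t.
  2u + 2v + s1 = 30
  3u + 2v + s2 = 46
  u + 3v + s3 = 35
  3u + 5v + s4 = 57
  u, v, s1, s2, s3, s4 ≥ 0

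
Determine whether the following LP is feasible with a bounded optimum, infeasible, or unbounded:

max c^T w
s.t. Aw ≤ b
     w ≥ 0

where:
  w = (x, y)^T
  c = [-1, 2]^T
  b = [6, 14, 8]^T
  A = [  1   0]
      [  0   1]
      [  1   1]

Feasible with a bounded optimal solution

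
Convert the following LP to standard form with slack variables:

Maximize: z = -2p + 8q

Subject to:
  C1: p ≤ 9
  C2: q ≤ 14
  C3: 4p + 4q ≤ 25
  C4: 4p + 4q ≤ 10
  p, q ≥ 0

max z = -2p + 8q

s.t.
  p + s1 = 9
  q + s2 = 14
  4p + 4q + s3 = 25
  4p + 4q + s4 = 10
  p, q, s1, s2, s3, s4 ≥ 0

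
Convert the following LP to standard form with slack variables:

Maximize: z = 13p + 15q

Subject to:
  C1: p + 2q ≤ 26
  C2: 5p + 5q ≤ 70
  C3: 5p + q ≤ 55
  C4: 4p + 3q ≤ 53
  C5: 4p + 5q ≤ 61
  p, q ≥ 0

max z = 13p + 15q

s.t.
  p + 2q + s1 = 26
  5p + 5q + s2 = 70
  5p + q + s3 = 55
  4p + 3q + s4 = 53
  4p + 5q + s5 = 61
  p, q, s1, s2, s3, s4, s5 ≥ 0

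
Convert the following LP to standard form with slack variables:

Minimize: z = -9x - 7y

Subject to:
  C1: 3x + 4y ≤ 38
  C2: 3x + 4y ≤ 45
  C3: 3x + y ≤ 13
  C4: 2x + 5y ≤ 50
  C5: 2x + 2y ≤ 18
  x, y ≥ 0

min z = -9x - 7y

s.t.
  3x + 4y + s1 = 38
  3x + 4y + s2 = 45
  3x + y + s3 = 13
  2x + 5y + s4 = 50
  2x + 2y + s5 = 18
  x, y, s1, s2, s3, s4, s5 ≥ 0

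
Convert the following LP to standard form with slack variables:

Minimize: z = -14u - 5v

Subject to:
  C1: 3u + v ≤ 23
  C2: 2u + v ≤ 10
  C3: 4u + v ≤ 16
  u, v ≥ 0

min z = -14u - 5v

s.t.
  3u + v + s1 = 23
  2u + v + s2 = 10
  4u + v + s3 = 16
  u, v, s1, s2, s3 ≥ 0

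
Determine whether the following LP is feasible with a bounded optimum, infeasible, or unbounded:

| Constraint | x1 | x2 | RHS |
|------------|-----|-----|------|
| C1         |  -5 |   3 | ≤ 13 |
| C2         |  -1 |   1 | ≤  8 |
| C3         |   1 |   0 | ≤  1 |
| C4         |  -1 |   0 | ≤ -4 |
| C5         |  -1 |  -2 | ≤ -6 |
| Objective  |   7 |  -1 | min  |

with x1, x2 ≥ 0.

Infeasible (no feasible solution exists)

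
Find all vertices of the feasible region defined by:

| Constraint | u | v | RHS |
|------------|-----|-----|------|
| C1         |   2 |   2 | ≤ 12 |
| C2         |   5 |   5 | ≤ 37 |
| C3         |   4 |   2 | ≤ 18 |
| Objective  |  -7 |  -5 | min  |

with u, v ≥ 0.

(0, 0), (4.5, 0), (3, 3), (0, 6)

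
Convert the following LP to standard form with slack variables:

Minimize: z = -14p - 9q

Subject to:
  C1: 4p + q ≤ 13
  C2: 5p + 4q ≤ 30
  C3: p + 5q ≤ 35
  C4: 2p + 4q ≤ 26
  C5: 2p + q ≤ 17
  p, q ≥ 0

min z = -14p - 9q

s.t.
  4p + q + s1 = 13
  5p + 4q + s2 = 30
  p + 5q + s3 = 35
  2p + 4q + s4 = 26
  2p + q + s5 = 17
  p, q, s1, s2, s3, s4, s5 ≥ 0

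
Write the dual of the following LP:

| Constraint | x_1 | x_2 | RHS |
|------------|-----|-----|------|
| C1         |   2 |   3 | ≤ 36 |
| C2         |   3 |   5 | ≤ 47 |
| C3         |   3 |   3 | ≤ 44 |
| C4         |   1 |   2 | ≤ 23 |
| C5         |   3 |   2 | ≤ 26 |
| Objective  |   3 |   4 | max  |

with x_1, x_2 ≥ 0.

Primal max cᵀx s.t. Ax ≤ b, x ≥ 0  →  Dual min bᵀy s.t. Aᵀy ≥ c, y ≥ 0.

Minimize: z = 36y1 + 47y2 + 44y3 + 23y4 + 26y5

Subject to:
  2y1 + 3y2 + 3y3 + y4 + 3y5 ≥ 3
  3y1 + 5y2 + 3y3 + 2y4 + 2y5 ≥ 4
  y1, y2, y3, y4, y5 ≥ 0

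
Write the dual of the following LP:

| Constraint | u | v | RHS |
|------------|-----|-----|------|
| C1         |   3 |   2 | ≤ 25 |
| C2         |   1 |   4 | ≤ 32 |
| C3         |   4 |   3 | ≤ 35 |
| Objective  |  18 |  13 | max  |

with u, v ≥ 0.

Primal max cᵀx s.t. Ax ≤ b, x ≥ 0  →  Dual min bᵀy s.t. Aᵀy ≥ c, y ≥ 0.

Minimize: z = 25y1 + 32y2 + 35y3

Subject to:
  3y1 + y2 + 4y3 ≥ 18
  2y1 + 4y2 + 3y3 ≥ 13
  y1, y2, y3 ≥ 0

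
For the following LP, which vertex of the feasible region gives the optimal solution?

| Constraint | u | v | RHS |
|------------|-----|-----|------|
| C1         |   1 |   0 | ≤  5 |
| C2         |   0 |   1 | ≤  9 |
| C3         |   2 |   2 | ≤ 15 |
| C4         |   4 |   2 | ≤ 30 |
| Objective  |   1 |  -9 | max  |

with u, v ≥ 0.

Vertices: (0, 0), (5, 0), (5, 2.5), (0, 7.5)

Evaluate the objective at each vertex of the feasible region:
  z(0, 0) = 0
  z(5, 0) = 5  ←
  z(5, 2.5) = -17.5
  z(0, 7.5) = -67.5
The maximum is at u = 5, v = 0.

(5, 0)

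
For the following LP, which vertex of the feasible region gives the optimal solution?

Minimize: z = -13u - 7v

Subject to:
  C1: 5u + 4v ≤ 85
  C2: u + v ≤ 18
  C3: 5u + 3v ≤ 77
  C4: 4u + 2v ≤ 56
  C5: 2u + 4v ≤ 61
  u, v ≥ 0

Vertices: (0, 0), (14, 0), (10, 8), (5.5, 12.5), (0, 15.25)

Evaluate the objective at each vertex of the feasible region:
  z(0, 0) = 0
  z(14, 0) = -182
  z(10, 8) = -186  ←
  z(5.5, 12.5) = -159
  z(0, 15.25) = -106.8
The minimum is at u = 10, v = 8.

(10, 8)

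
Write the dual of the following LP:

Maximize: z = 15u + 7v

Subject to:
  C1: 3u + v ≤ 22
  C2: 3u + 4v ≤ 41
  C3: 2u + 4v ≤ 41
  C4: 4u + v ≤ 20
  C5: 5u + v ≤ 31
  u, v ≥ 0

Primal max cᵀx s.t. Ax ≤ b, x ≥ 0  →  Dual min bᵀy s.t. Aᵀy ≥ c, y ≥ 0.

Minimize: z = 22y1 + 41y2 + 41y3 + 20y4 + 31y5

Subject to:
  3y1 + 3y2 + 2y3 + 4y4 + 5y5 ≥ 15
  y1 + 4y2 + 4y3 + y4 + y5 ≥ 7
  y1, y2, y3, y4, y5 ≥ 0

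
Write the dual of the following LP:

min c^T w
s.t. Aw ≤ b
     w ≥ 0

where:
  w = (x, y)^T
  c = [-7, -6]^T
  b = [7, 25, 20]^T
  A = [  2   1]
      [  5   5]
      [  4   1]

Primal min cᵀx s.t. Ax ≤ b, x ≥ 0  →  Dual max −bᵀy s.t. Aᵀy ≥ −c, y ≥ 0.

Maximize: z = -7y1 - 25y2 - 20y3

Subject to:
  2y1 + 5y2 + 4y3 ≥ 7
  y1 + 5y2 + y3 ≥ 6
  y1, y2, y3 ≥ 0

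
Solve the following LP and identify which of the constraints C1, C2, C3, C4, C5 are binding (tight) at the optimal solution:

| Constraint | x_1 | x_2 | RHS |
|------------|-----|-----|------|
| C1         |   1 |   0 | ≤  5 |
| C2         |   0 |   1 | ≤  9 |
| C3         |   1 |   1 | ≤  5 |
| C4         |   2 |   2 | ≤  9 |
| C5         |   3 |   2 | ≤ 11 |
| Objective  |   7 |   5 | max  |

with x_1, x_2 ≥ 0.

At x_1 = 2, x_2 = 2.5, compute slack b - a·x for each constraint:
  C1: 5 − 2 = 3  (slack)
  C2: 9 − 2.5 = 6.5  (slack)
  C3: 5 − 4.5 = 0.5  (slack)
  C4: 9 − 9 = 0  (binding)
  C5: 11 − 11 = 0  (binding)

Optimal: x_1 = 2, x_2 = 2.5
Binding: C4, C5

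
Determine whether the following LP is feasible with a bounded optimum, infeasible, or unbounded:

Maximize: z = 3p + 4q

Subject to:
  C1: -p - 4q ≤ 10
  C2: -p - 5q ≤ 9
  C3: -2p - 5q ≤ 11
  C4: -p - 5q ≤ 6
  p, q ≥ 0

Unbounded (objective can increase without bound)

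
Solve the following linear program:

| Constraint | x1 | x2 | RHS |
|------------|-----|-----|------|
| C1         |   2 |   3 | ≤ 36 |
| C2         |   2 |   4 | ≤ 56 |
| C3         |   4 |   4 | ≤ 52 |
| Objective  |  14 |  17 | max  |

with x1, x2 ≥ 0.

Evaluate the objective at each vertex of the feasible region:
  z(0, 0) = 0
  z(13, 0) = 182
  z(3, 10) = 212  ←
  z(0, 12) = 204
The maximum is at x1 = 3, x2 = 10.

x1 = 3, x2 = 10, z = 212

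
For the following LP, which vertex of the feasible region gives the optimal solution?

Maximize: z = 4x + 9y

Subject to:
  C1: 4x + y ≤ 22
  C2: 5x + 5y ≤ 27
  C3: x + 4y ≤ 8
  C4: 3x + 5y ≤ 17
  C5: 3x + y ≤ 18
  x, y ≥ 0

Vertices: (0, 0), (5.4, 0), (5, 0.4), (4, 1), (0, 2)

Evaluate the objective at each vertex of the feasible region:
  z(0, 0) = 0
  z(5.4, 0) = 21.6
  z(5, 0.4) = 23.6
  z(4, 1) = 25  ←
  z(0, 2) = 18
The maximum is at x = 4, y = 1.

(4, 1)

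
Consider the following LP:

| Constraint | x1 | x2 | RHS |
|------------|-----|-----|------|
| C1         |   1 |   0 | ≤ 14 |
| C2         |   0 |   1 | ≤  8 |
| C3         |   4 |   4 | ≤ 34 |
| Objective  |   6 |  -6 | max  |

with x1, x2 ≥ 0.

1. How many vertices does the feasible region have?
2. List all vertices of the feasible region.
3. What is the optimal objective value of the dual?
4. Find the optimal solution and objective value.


1. 4
2. (0, 0), (8.5, 0), (0.5, 8), (0, 8)
3. 51
4. x1 = 8.5, x2 = 0, z = 51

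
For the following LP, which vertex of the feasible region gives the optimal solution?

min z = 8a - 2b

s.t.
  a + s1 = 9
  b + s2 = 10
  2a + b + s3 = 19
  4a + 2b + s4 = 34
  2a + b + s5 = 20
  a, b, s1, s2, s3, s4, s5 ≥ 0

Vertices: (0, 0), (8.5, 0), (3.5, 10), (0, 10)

Evaluate the objective at each vertex of the feasible region:
  z(0, 0) = 0
  z(8.5, 0) = 68
  z(3.5, 10) = 8
  z(0, 10) = -20  ←
The minimum is at a = 0, b = 10.

(0, 10)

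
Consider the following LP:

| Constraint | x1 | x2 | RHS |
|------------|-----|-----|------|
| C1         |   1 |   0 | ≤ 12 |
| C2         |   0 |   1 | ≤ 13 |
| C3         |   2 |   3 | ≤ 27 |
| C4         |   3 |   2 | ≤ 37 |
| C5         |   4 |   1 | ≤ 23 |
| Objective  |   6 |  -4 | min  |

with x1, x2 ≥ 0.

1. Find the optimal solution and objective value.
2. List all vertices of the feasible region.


1. x1 = 0, x2 = 9, z = -36
2. (0, 0), (5.75, 0), (4.2, 6.2), (0, 9)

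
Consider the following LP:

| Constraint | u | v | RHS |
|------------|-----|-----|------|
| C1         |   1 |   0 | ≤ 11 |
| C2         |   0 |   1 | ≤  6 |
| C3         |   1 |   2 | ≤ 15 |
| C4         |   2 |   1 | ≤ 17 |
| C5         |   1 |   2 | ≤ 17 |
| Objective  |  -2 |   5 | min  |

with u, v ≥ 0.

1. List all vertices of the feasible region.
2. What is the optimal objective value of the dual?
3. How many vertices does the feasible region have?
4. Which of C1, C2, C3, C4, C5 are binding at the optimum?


1. (0, 0), (8.5, 0), (6.333, 4.333), (3, 6), (0, 6)
2. -17
3. 5
4. C4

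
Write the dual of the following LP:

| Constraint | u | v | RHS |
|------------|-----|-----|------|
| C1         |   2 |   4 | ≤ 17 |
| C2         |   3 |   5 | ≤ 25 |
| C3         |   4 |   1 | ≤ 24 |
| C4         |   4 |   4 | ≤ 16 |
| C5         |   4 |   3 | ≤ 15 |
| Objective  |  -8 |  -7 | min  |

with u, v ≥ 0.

Primal min cᵀx s.t. Ax ≤ b, x ≥ 0  →  Dual max −bᵀy s.t. Aᵀy ≥ −c, y ≥ 0.

Maximize: z = -17y1 - 25y2 - 24y3 - 16y4 - 15y5

Subject to:
  2y1 + 3y2 + 4y3 + 4y4 + 4y5 ≥ 8
  4y1 + 5y2 + y3 + 4y4 + 3y5 ≥ 7
  y1, y2, y3, y4, y5 ≥ 0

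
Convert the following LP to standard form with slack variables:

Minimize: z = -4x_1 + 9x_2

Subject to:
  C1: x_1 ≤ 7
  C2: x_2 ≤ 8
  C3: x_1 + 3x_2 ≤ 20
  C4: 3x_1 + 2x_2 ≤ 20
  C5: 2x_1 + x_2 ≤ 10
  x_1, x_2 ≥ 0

min z = -4x_1 + 9x_2

s.t.
  x_1 + s1 = 7
  x_2 + s2 = 8
  x_1 + 3x_2 + s3 = 20
  3x_1 + 2x_2 + s4 = 20
  2x_1 + x_2 + s5 = 10
  x_1, x_2, s1, s2, s3, s4, s5 ≥ 0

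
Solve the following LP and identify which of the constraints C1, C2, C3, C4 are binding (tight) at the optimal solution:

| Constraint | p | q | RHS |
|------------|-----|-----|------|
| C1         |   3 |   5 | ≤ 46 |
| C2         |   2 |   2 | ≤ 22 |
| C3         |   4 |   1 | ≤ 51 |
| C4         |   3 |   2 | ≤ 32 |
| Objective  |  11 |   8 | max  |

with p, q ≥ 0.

At p = 10, q = 1, compute slack b - a·x for each constraint:
  C1: 46 − 35 = 11  (slack)
  C2: 22 − 22 = 0  (binding)
  C3: 51 − 41 = 10  (slack)
  C4: 32 − 32 = 0  (binding)

Optimal: p = 10, q = 1
Binding: C2, C4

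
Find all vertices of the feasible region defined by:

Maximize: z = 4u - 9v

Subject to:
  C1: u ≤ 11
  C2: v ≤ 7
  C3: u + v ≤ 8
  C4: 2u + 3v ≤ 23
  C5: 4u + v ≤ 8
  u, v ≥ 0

(0, 0), (2, 0), (0.25, 7), (0, 7)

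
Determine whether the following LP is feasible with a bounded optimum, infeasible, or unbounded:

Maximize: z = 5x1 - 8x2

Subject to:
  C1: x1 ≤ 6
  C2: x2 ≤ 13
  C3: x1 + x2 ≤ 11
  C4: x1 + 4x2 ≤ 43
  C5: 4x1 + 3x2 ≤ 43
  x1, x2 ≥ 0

Feasible with a bounded optimal solution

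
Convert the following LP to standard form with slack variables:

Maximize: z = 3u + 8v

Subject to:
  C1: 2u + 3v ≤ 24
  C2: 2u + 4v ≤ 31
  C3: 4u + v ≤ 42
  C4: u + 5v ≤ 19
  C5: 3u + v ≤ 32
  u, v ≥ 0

max z = 3u + 8v

s.t.
  2u + 3v + s1 = 24
  2u + 4v + s2 = 31
  4u + v + s3 = 42
  u + 5v + s4 = 19
  3u + v + s5 = 32
  u, v, s1, s2, s3, s4, s5 ≥ 0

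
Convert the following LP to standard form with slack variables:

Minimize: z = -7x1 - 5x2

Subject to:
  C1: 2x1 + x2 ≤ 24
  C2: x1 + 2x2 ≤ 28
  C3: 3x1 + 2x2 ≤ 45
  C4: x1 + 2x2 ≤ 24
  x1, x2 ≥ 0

min z = -7x1 - 5x2

s.t.
  2x1 + x2 + s1 = 24
  x1 + 2x2 + s2 = 28
  3x1 + 2x2 + s3 = 45
  x1 + 2x2 + s4 = 24
  x1, x2, s1, s2, s3, s4 ≥ 0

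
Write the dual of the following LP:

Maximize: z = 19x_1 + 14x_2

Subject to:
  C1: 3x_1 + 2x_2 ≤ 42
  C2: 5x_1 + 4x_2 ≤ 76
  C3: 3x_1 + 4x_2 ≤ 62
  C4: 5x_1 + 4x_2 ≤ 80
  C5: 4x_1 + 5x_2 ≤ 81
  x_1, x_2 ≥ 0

Primal max cᵀx s.t. Ax ≤ b, x ≥ 0  →  Dual min bᵀy s.t. Aᵀy ≥ c, y ≥ 0.

Minimize: z = 42y1 + 76y2 + 62y3 + 80y4 + 81y5

Subject to:
  3y1 + 5y2 + 3y3 + 5y4 + 4y5 ≥ 19
  2y1 + 4y2 + 4y3 + 4y4 + 5y5 ≥ 14
  y1, y2, y3, y4, y5 ≥ 0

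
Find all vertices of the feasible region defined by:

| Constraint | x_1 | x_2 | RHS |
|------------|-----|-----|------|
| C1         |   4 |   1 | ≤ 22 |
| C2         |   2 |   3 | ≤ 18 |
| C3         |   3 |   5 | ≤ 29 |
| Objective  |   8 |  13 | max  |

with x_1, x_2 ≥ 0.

(0, 0), (5.5, 0), (4.8, 2.8), (3, 4), (0, 5.8)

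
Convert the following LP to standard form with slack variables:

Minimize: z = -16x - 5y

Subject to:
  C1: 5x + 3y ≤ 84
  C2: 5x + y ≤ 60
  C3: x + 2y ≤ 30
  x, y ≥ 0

min z = -16x - 5y

s.t.
  5x + 3y + s1 = 84
  5x + y + s2 = 60
  x + 2y + s3 = 30
  x, y, s1, s2, s3 ≥ 0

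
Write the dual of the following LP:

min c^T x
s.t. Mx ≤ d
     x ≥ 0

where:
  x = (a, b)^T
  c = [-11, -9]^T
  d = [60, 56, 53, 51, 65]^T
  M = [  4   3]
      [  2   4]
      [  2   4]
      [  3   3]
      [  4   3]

Primal min cᵀx s.t. Ax ≤ b, x ≥ 0  →  Dual max −bᵀy s.t. Aᵀy ≥ −c, y ≥ 0.

Maximize: z = -60y1 - 56y2 - 53y3 - 51y4 - 65y5

Subject to:
  4y1 + 2y2 + 2y3 + 3y4 + 4y5 ≥ 11
  3y1 + 4y2 + 4y3 + 3y4 + 3y5 ≥ 9
  y1, y2, y3, y4, y5 ≥ 0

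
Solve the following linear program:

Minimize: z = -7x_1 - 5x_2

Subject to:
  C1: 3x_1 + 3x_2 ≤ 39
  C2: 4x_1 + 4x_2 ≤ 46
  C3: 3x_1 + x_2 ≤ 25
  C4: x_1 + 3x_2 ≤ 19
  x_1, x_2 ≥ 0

Evaluate the objective at each vertex of the feasible region:
  z(0, 0) = 0
  z(8.333, 0) = -58.33
  z(7, 4) = -69  ←
  z(0, 6.333) = -31.67
The minimum is at x_1 = 7, x_2 = 4.

x_1 = 7, x_2 = 4, z = -69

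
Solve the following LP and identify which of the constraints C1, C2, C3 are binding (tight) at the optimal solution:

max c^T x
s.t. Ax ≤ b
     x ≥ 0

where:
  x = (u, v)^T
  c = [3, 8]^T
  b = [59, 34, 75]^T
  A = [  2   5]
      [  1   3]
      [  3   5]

At u = 7, v = 9, compute slack b - a·x for each constraint:
  C1: 59 − 59 = 0  (binding)
  C2: 34 − 34 = 0  (binding)
  C3: 75 − 66 = 9  (slack)

Optimal: u = 7, v = 9
Binding: C1, C2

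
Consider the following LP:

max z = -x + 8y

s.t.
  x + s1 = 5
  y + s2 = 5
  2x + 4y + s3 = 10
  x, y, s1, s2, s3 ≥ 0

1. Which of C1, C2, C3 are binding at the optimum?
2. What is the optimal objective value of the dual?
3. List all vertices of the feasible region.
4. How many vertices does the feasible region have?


1. C3
2. 20
3. (0, 0), (5, 0), (0, 2.5)
4. 3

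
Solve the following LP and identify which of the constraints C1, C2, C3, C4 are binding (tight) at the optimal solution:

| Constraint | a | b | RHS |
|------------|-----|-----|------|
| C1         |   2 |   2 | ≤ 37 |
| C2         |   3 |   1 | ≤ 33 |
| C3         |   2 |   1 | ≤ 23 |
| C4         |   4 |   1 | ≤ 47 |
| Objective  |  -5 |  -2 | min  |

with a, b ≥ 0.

At a = 10, b = 3, compute slack b - a·x for each constraint:
  C1: 37 − 26 = 11  (slack)
  C2: 33 − 33 = 0  (binding)
  C3: 23 − 23 = 0  (binding)
  C4: 47 − 43 = 4  (slack)

Optimal: a = 10, b = 3
Binding: C2, C3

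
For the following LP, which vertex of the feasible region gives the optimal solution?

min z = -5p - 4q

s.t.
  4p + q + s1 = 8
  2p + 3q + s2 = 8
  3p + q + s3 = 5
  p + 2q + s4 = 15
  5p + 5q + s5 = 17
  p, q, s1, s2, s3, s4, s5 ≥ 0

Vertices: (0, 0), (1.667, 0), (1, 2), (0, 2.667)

Evaluate the objective at each vertex of the feasible region:
  z(0, 0) = 0
  z(1.667, 0) = -8.333
  z(1, 2) = -13  ←
  z(0, 2.667) = -10.67
The minimum is at p = 1, q = 2.

(1, 2)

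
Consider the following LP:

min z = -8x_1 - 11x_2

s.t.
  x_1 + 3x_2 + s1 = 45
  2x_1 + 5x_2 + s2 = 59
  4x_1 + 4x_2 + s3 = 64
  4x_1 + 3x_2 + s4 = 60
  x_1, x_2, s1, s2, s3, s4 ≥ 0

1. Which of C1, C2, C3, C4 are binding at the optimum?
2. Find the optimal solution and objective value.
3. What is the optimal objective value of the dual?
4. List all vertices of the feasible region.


1. C2, C3
2. x_1 = 7, x_2 = 9, z = -155
3. -155
4. (0, 0), (15, 0), (12, 4), (7, 9), (0, 11.8)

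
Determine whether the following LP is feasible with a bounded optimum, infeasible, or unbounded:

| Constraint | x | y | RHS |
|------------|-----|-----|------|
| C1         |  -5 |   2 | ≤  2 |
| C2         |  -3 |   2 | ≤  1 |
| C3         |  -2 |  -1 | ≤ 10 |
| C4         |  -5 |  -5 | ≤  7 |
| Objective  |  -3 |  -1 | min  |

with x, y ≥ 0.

Unbounded (objective can decrease without bound)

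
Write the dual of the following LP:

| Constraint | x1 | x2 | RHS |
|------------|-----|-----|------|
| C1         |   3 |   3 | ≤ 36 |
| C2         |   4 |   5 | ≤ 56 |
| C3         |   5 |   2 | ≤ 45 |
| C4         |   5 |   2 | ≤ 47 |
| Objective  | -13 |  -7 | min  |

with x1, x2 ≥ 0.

Primal min cᵀx s.t. Ax ≤ b, x ≥ 0  →  Dual max −bᵀy s.t. Aᵀy ≥ −c, y ≥ 0.

Maximize: z = -36y1 - 56y2 - 45y3 - 47y4

Subject to:
  3y1 + 4y2 + 5y3 + 5y4 ≥ 13
  3y1 + 5y2 + 2y3 + 2y4 ≥ 7
  y1, y2, y3, y4 ≥ 0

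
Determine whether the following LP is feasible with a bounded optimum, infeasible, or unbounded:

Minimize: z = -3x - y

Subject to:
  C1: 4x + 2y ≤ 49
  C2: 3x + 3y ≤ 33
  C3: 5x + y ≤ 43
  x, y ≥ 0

Feasible with a bounded optimal solution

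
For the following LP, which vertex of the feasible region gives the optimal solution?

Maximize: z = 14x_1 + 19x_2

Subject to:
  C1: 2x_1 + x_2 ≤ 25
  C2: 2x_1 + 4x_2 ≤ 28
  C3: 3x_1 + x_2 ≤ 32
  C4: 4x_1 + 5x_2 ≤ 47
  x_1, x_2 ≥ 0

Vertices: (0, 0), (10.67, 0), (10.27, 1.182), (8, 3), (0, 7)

Evaluate the objective at each vertex of the feasible region:
  z(0, 0) = 0
  z(10.67, 0) = 149.3
  z(10.27, 1.182) = 166.3
  z(8, 3) = 169  ←
  z(0, 7) = 133
The maximum is at x_1 = 8, x_2 = 3.

(8, 3)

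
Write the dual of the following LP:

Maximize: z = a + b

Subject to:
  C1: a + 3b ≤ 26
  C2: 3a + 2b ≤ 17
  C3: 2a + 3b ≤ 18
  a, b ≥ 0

Primal max cᵀx s.t. Ax ≤ b, x ≥ 0  →  Dual min bᵀy s.t. Aᵀy ≥ c, y ≥ 0.

Minimize: z = 26y1 + 17y2 + 18y3

Subject to:
  y1 + 3y2 + 2y3 ≥ 1
  3y1 + 2y2 + 3y3 ≥ 1
  y1, y2, y3 ≥ 0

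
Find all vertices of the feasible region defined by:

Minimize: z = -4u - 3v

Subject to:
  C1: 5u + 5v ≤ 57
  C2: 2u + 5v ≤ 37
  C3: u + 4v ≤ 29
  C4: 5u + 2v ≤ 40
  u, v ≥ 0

(0, 0), (8, 0), (6, 5), (1, 7), (0, 7.25)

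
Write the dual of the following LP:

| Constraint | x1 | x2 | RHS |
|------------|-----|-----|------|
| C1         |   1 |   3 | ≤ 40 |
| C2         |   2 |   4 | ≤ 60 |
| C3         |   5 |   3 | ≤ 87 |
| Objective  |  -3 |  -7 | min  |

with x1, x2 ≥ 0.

Primal min cᵀx s.t. Ax ≤ b, x ≥ 0  →  Dual max −bᵀy s.t. Aᵀy ≥ −c, y ≥ 0.

Maximize: z = -40y1 - 60y2 - 87y3

Subject to:
  y1 + 2y2 + 5y3 ≥ 3
  3y1 + 4y2 + 3y3 ≥ 7
  y1, y2, y3 ≥ 0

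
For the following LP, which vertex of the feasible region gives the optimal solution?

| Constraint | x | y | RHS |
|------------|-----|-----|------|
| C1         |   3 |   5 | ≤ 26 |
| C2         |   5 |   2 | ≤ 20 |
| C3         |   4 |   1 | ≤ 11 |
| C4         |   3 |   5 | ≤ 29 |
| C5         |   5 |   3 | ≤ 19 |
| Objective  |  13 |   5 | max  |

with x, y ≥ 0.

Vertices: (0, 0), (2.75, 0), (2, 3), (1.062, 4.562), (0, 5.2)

Evaluate the objective at each vertex of the feasible region:
  z(0, 0) = 0
  z(2.75, 0) = 35.75
  z(2, 3) = 41  ←
  z(1.062, 4.562) = 36.62
  z(0, 5.2) = 26
The maximum is at x = 2, y = 3.

(2, 3)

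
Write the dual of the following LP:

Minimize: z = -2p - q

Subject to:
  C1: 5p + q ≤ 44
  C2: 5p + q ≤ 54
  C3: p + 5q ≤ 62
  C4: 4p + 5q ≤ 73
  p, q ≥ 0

Primal min cᵀx s.t. Ax ≤ b, x ≥ 0  →  Dual max −bᵀy s.t. Aᵀy ≥ −c, y ≥ 0.

Maximize: z = -44y1 - 54y2 - 62y3 - 73y4

Subject to:
  5y1 + 5y2 + y3 + 4y4 ≥ 2
  y1 + y2 + 5y3 + 5y4 ≥ 1
  y1, y2, y3, y4 ≥ 0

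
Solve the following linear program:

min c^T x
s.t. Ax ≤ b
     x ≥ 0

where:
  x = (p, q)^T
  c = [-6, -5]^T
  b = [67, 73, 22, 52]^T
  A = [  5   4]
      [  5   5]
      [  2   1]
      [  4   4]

Evaluate the objective at each vertex of the feasible region:
  z(0, 0) = 0
  z(11, 0) = -66
  z(9, 4) = -74  ←
  z(0, 13) = -65
The minimum is at p = 9, q = 4.

p = 9, q = 4, z = -74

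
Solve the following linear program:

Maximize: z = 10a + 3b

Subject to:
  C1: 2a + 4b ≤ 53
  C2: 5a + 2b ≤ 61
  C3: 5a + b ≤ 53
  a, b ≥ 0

Evaluate the objective at each vertex of the feasible region:
  z(0, 0) = 0
  z(10.6, 0) = 106
  z(9, 8) = 114  ←
  z(8.625, 8.938) = 113.1
  z(0, 13.25) = 39.75
The maximum is at a = 9, b = 8.

a = 9, b = 8, z = 114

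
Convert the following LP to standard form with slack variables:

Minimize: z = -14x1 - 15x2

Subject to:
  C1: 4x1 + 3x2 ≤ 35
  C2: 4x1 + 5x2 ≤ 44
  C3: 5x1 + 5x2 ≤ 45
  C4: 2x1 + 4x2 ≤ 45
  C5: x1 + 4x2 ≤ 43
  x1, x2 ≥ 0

min z = -14x1 - 15x2

s.t.
  4x1 + 3x2 + s1 = 35
  4x1 + 5x2 + s2 = 44
  5x1 + 5x2 + s3 = 45
  2x1 + 4x2 + s4 = 45
  x1 + 4x2 + s5 = 43
  x1, x2, s1, s2, s3, s4, s5 ≥ 0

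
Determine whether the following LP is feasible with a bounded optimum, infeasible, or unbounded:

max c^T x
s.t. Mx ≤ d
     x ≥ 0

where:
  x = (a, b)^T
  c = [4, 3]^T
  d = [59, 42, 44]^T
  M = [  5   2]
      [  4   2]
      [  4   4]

Feasible with a bounded optimal solution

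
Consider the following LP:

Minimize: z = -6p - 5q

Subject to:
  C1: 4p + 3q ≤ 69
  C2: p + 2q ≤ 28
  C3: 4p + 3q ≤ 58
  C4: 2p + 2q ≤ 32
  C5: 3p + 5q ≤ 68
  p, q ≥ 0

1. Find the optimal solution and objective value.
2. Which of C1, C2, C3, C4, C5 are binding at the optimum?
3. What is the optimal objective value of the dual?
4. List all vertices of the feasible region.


1. p = 10, q = 6, z = -90
2. C3, C4
3. -90
4. (0, 0), (14.5, 0), (10, 6), (6, 10), (0, 13.6)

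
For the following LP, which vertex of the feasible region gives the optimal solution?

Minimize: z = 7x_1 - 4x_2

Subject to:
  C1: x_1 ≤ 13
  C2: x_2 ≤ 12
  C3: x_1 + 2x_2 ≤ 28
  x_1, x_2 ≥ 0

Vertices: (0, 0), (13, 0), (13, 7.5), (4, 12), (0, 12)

Evaluate the objective at each vertex of the feasible region:
  z(0, 0) = 0
  z(13, 0) = 91
  z(13, 7.5) = 61
  z(4, 12) = -20
  z(0, 12) = -48  ←
The minimum is at x_1 = 0, x_2 = 12.

(0, 12)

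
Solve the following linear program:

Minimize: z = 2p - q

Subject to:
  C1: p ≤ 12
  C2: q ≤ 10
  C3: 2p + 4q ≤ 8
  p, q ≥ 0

Evaluate the objective at each vertex of the feasible region:
  z(0, 0) = 0
  z(4, 0) = 8
  z(0, 2) = -2  ←
The minimum is at p = 0, q = 2.

p = 0, q = 2, z = -2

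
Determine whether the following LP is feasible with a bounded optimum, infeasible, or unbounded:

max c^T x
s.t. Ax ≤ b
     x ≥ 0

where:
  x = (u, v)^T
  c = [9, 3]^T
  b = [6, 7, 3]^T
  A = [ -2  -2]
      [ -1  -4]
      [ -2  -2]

Unbounded (objective can increase without bound)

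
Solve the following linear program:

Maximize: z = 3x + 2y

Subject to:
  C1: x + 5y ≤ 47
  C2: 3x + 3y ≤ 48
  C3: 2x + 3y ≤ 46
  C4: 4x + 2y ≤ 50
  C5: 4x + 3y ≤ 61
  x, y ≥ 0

Evaluate the objective at each vertex of the feasible region:
  z(0, 0) = 0
  z(12.5, 0) = 37.5
  z(9, 7) = 41  ←
  z(8.25, 7.75) = 40.25
  z(0, 9.4) = 18.8
The maximum is at x = 9, y = 7.

x = 9, y = 7, z = 41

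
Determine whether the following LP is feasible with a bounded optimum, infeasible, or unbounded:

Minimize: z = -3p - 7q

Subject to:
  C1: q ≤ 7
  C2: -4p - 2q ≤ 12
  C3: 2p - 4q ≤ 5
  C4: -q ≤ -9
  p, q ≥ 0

Infeasible (no feasible solution exists)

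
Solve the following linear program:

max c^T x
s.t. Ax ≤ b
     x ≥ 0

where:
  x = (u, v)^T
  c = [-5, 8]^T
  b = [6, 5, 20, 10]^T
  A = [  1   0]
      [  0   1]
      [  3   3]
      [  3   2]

Evaluate the objective at each vertex of the feasible region:
  z(0, 0) = 0
  z(3.333, 0) = -16.67
  z(0, 5) = 40  ←
The maximum is at u = 0, v = 5.

u = 0, v = 5, z = 40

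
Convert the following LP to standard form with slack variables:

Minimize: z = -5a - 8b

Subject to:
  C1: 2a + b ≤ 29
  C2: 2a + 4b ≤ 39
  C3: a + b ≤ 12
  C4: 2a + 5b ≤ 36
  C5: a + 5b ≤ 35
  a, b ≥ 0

min z = -5a - 8b

s.t.
  2a + b + s1 = 29
  2a + 4b + s2 = 39
  a + b + s3 = 12
  2a + 5b + s4 = 36
  a + 5b + s5 = 35
  a, b, s1, s2, s3, s4, s5 ≥ 0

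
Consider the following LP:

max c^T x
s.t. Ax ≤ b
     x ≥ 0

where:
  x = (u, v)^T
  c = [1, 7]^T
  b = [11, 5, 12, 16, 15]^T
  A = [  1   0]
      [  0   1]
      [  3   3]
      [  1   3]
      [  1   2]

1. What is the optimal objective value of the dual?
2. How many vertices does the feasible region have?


1. 28
2. 3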